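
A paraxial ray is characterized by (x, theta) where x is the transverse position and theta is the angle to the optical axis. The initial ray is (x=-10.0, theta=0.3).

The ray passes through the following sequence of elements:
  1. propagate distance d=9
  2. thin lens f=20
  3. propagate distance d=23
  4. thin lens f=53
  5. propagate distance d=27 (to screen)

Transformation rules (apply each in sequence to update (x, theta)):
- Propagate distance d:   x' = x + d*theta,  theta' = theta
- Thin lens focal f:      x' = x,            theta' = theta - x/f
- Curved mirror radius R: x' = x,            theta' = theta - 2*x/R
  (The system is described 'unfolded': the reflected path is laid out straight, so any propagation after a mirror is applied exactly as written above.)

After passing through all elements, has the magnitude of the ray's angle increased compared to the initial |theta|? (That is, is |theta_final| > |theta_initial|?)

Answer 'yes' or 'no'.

Initial: x=-10.0000 theta=0.3000
After 1 (propagate distance d=9): x=-7.3000 theta=0.3000
After 2 (thin lens f=20): x=-7.3000 theta=0.6650
After 3 (propagate distance d=23): x=7.9950 theta=0.6650
After 4 (thin lens f=53): x=7.9950 theta=109/212 (≈0.5142)
After 5 (propagate distance d=27 (to screen)): x=231897/10600 (≈21.8771) theta=109/212 (≈0.5142)
|theta_initial|=0.3000 |theta_final|=109/212 (≈0.5142) -> increased

Answer: yes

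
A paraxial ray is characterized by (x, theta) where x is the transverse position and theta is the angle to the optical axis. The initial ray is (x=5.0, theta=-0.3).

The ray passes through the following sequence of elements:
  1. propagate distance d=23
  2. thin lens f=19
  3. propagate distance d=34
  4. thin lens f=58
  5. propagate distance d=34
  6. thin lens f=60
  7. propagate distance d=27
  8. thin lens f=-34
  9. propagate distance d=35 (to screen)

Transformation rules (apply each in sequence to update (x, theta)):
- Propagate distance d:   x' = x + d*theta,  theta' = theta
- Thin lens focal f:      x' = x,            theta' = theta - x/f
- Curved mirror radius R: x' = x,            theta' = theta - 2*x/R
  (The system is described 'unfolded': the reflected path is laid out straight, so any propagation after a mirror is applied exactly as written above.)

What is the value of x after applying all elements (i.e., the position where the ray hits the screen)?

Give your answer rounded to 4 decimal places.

Answer: -10.0313

Derivation:
Initial: x=5.0000 theta=-0.3000
After 1 (propagate distance d=23): x=-1.9000 theta=-0.3000
After 2 (thin lens f=19): x=-1.9000 theta=-0.2000
After 3 (propagate distance d=34): x=-8.7000 theta=-0.2000
After 4 (thin lens f=58): x=-8.7000 theta=-0.0500
After 5 (propagate distance d=34): x=-10.4000 theta=-0.0500
After 6 (thin lens f=60): x=-10.4000 theta=37/300 (≈0.1233)
After 7 (propagate distance d=27): x=-7.0700 theta=37/300 (≈0.1233)
After 8 (thin lens f=-34): x=-7.0700 theta=-863/10200 (≈-0.0846)
After 9 (propagate distance d=35 (to screen)): x=-102319/10200 (≈-10.0313) theta=-863/10200 (≈-0.0846)
Rounded to 4 decimal places: x = -10.0313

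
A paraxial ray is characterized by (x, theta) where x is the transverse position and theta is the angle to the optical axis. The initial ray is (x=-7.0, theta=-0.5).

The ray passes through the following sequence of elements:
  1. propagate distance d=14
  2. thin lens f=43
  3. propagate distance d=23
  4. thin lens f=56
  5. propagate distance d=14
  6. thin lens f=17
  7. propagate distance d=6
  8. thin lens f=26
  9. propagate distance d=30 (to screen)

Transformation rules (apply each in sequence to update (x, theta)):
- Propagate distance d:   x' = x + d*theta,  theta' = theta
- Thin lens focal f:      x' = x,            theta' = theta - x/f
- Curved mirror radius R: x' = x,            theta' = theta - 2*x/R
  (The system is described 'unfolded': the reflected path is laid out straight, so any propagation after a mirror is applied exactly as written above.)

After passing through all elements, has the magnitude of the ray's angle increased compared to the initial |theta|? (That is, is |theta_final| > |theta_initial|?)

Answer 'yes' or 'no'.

Initial: x=-7.0000 theta=-0.5000
After 1 (propagate distance d=14): x=-14.0000 theta=-0.5000
After 2 (thin lens f=43): x=-14.0000 theta=-15/86 (≈-0.1744)
After 3 (propagate distance d=23): x=-1549/86 (≈-18.0116) theta=-15/86 (≈-0.1744)
After 4 (thin lens f=56): x=-1549/86 (≈-18.0116) theta=709/4816 (≈0.1472)
After 5 (propagate distance d=14): x=-5487/344 (≈-15.9506) theta=709/4816 (≈0.1472)
After 6 (thin lens f=17): x=-5487/344 (≈-15.9506) theta=88871/81872 (≈1.0855)
After 7 (propagate distance d=6): x=-96585/10234 (≈-9.4377) theta=88871/81872 (≈1.0855)
After 8 (thin lens f=26): x=-96585/10234 (≈-9.4377) theta=1541663/1064336 (≈1.4485)
After 9 (propagate distance d=30 (to screen)): x=2586075/76024 (≈34.0166) theta=1541663/1064336 (≈1.4485)
|theta_initial|=0.5000 |theta_final|=1541663/1064336 (≈1.4485) -> increased

Answer: yes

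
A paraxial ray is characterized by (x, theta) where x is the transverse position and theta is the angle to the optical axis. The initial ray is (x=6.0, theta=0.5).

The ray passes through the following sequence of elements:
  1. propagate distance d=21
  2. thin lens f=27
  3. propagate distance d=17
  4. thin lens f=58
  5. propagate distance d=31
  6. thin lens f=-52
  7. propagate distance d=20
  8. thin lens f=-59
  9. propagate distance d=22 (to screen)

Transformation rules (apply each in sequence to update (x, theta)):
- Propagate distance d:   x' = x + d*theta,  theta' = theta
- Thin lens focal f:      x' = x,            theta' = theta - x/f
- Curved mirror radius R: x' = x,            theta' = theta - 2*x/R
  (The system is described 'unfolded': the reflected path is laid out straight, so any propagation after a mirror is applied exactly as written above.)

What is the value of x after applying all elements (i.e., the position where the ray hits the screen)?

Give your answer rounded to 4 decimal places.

Answer: -10.1522

Derivation:
Initial: x=6.0000 theta=0.5000
After 1 (propagate distance d=21): x=16.5000 theta=0.5000
After 2 (thin lens f=27): x=16.5000 theta=-1/9 (≈-0.1111)
After 3 (propagate distance d=17): x=263/18 (≈14.6111) theta=-1/9 (≈-0.1111)
After 4 (thin lens f=58): x=263/18 (≈14.6111) theta=-379/1044 (≈-0.3630)
After 5 (propagate distance d=31): x=3505/1044 (≈3.3573) theta=-379/1044 (≈-0.3630)
After 6 (thin lens f=-52): x=3505/1044 (≈3.3573) theta=-5401/18096 (≈-0.2985)
After 7 (propagate distance d=20): x=-17725/6786 (≈-2.6120) theta=-5401/18096 (≈-0.2985)
After 8 (thin lens f=-59): x=-17725/6786 (≈-2.6120) theta=-1097777/3202992 (≈-0.3427)
After 9 (propagate distance d=22 (to screen)): x=-186881/18408 (≈-10.1522) theta=-1097777/3202992 (≈-0.3427)
Rounded to 4 decimal places: x = -10.1522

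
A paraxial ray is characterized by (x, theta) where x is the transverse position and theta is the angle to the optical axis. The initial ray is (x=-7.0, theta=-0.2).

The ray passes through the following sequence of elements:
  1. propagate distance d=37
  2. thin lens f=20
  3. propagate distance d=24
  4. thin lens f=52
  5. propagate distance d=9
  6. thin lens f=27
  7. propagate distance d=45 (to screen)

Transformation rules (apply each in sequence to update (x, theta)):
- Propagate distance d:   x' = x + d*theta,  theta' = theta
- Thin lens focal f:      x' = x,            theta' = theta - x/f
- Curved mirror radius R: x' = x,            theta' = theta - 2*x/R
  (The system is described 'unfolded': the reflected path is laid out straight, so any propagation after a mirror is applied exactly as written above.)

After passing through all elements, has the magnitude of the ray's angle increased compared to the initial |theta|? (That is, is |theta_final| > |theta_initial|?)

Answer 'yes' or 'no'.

Initial: x=-7.0000 theta=-0.2000
After 1 (propagate distance d=37): x=-14.4000 theta=-0.2000
After 2 (thin lens f=20): x=-14.4000 theta=0.5200
After 3 (propagate distance d=24): x=-1.9200 theta=0.5200
After 4 (thin lens f=52): x=-1.9200 theta=181/325 (≈0.5569)
After 5 (propagate distance d=9): x=201/65 (≈3.0923) theta=181/325 (≈0.5569)
After 6 (thin lens f=27): x=201/65 (≈3.0923) theta=1294/2925 (≈0.4424)
After 7 (propagate distance d=45 (to screen)): x=23.0000 theta=1294/2925 (≈0.4424)
|theta_initial|=0.2000 |theta_final|=1294/2925 (≈0.4424) -> increased

Answer: yes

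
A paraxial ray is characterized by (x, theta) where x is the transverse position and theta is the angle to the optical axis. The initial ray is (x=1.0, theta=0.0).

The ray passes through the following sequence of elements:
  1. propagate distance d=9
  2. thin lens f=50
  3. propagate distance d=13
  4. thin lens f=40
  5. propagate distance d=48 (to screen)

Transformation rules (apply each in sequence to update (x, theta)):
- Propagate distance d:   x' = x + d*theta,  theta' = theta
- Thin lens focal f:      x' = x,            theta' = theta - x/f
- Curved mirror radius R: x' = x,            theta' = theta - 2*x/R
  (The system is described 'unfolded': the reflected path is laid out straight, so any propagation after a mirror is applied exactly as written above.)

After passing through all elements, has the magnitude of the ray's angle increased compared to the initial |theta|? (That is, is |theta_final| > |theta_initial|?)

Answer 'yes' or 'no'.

Answer: yes

Derivation:
Initial: x=1.0000 theta=0.0000
After 1 (propagate distance d=9): x=1.0000 theta=0.0000
After 2 (thin lens f=50): x=1.0000 theta=-0.0200
After 3 (propagate distance d=13): x=0.7400 theta=-0.0200
After 4 (thin lens f=40): x=0.7400 theta=-0.0385
After 5 (propagate distance d=48 (to screen)): x=-1.1080 theta=-0.0385
|theta_initial|=0.0000 |theta_final|=0.0385 -> increased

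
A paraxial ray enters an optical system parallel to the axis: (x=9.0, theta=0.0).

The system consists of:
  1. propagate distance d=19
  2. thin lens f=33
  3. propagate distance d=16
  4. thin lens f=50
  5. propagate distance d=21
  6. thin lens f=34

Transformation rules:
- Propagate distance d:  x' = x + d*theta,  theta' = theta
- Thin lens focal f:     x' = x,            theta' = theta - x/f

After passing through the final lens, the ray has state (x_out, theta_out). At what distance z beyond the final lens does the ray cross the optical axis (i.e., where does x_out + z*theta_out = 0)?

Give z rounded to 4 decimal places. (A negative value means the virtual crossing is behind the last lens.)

Answer: -11.0041

Derivation:
Initial: x=9.0000 theta=0.0000
After 1 (propagate distance d=19): x=9.0000 theta=0.0000
After 2 (thin lens f=33): x=9.0000 theta=-3/11 (≈-0.2727)
After 3 (propagate distance d=16): x=51/11 (≈4.6364) theta=-3/11 (≈-0.2727)
After 4 (thin lens f=50): x=51/11 (≈4.6364) theta=-201/550 (≈-0.3655)
After 5 (propagate distance d=21): x=-1671/550 (≈-3.0382) theta=-201/550 (≈-0.3655)
After 6 (thin lens f=34): x=-1671/550 (≈-3.0382) theta=-5163/18700 (≈-0.2761)
z_focus = -x_out/theta_out = -(-1671/550)/(-5163/18700) = -18938/1721 ≈ -11.0041
Rounded to 4 decimal places: z = -11.0041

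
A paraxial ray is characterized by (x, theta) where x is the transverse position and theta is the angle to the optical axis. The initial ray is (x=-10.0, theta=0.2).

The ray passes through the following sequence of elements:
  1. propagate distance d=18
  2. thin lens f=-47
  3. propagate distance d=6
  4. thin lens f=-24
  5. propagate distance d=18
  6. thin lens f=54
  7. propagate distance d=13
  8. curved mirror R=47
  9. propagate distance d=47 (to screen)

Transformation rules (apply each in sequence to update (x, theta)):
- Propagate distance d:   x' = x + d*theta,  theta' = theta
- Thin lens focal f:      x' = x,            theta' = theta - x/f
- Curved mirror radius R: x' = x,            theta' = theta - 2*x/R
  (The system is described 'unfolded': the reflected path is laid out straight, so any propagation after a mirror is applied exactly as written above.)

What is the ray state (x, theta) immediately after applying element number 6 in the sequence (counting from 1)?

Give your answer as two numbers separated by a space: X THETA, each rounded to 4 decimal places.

Initial: x=-10.0000 theta=0.2000
After 1 (propagate distance d=18): x=-6.4000 theta=0.2000
After 2 (thin lens f=-47): x=-6.4000 theta=3/47 (≈0.0638)
After 3 (propagate distance d=6): x=-1414/235 (≈-6.0170) theta=3/47 (≈0.0638)
After 4 (thin lens f=-24): x=-1414/235 (≈-6.0170) theta=-527/2820 (≈-0.1869)
After 5 (propagate distance d=18): x=-4409/470 (≈-9.3809) theta=-527/2820 (≈-0.1869)
After 6 (thin lens f=54): x=-4409/470 (≈-9.3809) theta=-167/12690 (≈-0.0132)
Rounded to 4 decimal places: x = -9.3809, theta = -0.0132

Answer: -9.3809 -0.0132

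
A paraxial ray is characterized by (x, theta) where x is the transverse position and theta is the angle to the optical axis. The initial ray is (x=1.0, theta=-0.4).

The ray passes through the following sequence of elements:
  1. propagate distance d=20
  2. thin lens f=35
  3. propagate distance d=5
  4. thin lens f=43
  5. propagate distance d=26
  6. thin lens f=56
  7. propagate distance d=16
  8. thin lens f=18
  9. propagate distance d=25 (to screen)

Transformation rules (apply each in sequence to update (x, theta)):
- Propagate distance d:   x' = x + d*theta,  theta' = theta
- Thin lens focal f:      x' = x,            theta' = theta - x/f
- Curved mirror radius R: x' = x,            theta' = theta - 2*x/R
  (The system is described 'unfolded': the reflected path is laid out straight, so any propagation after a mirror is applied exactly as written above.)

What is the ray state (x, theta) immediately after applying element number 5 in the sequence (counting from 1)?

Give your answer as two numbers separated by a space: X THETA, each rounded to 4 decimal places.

Answer: -8.3628 -0.0140

Derivation:
Initial: x=1.0000 theta=-0.4000
After 1 (propagate distance d=20): x=-7.0000 theta=-0.4000
After 2 (thin lens f=35): x=-7.0000 theta=-0.2000
After 3 (propagate distance d=5): x=-8.0000 theta=-0.2000
After 4 (thin lens f=43): x=-8.0000 theta=-3/215 (≈-0.0140)
After 5 (propagate distance d=26): x=-1798/215 (≈-8.3628) theta=-3/215 (≈-0.0140)
Rounded to 4 decimal places: x = -8.3628, theta = -0.0140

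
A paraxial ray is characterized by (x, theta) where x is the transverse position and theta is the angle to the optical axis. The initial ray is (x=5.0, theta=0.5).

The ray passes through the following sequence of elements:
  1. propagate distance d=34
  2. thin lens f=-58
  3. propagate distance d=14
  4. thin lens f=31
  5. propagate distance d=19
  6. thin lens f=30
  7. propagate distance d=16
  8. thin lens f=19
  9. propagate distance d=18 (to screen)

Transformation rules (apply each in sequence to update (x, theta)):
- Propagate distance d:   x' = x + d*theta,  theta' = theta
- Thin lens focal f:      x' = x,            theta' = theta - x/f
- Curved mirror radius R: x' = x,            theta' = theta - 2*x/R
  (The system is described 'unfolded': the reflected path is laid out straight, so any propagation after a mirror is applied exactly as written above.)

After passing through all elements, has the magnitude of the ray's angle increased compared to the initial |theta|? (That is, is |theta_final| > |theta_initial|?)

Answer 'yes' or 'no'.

Answer: yes

Derivation:
Initial: x=5.0000 theta=0.5000
After 1 (propagate distance d=34): x=22.0000 theta=0.5000
After 2 (thin lens f=-58): x=22.0000 theta=51/58 (≈0.8793)
After 3 (propagate distance d=14): x=995/29 (≈34.3103) theta=51/58 (≈0.8793)
After 4 (thin lens f=31): x=995/29 (≈34.3103) theta=-409/1798 (≈-0.2275)
After 5 (propagate distance d=19): x=53919/1798 (≈29.9883) theta=-409/1798 (≈-0.2275)
After 6 (thin lens f=30): x=53919/1798 (≈29.9883) theta=-22063/17980 (≈-1.2271)
After 7 (propagate distance d=16): x=93091/8990 (≈10.3549) theta=-22063/17980 (≈-1.2271)
After 8 (thin lens f=19): x=93091/8990 (≈10.3549) theta=-605379/341620 (≈-1.7721)
After 9 (propagate distance d=18 (to screen)): x=-1839841/85405 (≈-21.5425) theta=-605379/341620 (≈-1.7721)
|theta_initial|=0.5000 |theta_final|=605379/341620 (≈1.7721) -> increased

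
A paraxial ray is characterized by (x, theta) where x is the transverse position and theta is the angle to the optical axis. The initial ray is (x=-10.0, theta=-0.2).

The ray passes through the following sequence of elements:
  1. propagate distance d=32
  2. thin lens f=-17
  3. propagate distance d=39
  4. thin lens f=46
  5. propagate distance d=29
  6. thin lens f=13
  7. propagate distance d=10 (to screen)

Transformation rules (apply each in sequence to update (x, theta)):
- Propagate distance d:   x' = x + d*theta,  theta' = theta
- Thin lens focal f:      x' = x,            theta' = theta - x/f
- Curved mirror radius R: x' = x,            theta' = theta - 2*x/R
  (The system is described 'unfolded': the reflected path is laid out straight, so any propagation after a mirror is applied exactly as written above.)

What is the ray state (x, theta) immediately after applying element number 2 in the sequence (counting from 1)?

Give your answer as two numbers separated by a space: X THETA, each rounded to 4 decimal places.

Answer: -16.4000 -1.1647

Derivation:
Initial: x=-10.0000 theta=-0.2000
After 1 (propagate distance d=32): x=-16.4000 theta=-0.2000
After 2 (thin lens f=-17): x=-16.4000 theta=-99/85 (≈-1.1647)
Rounded to 4 decimal places: x = -16.4000, theta = -1.1647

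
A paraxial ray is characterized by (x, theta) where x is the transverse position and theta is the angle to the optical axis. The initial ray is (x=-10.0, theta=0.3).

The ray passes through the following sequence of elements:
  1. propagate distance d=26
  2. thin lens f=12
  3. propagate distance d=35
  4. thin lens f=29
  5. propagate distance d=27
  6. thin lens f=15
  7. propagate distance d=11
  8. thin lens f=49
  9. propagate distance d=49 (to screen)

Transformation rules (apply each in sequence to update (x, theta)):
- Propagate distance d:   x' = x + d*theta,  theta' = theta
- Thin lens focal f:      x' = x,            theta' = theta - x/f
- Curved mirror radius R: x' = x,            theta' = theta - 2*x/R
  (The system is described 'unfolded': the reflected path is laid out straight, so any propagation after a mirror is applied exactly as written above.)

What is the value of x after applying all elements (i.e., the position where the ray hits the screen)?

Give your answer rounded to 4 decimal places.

Initial: x=-10.0000 theta=0.3000
After 1 (propagate distance d=26): x=-2.2000 theta=0.3000
After 2 (thin lens f=12): x=-2.2000 theta=29/60 (≈0.4833)
After 3 (propagate distance d=35): x=883/60 (≈14.7167) theta=29/60 (≈0.4833)
After 4 (thin lens f=29): x=883/60 (≈14.7167) theta=-7/290 (≈-0.0241)
After 5 (propagate distance d=27): x=24473/1740 (≈14.0649) theta=-7/290 (≈-0.0241)
After 6 (thin lens f=15): x=24473/1740 (≈14.0649) theta=-25103/26100 (≈-0.9618)
After 7 (propagate distance d=11): x=45481/13050 (≈3.4851) theta=-25103/26100 (≈-0.9618)
After 8 (thin lens f=49): x=45481/13050 (≈3.4851) theta=-1321009/1278900 (≈-1.0329)
After 9 (propagate distance d=49 (to screen)): x=-1230047/26100 (≈-47.1282) theta=-1321009/1278900 (≈-1.0329)
Rounded to 4 decimal places: x = -47.1282

Answer: -47.1282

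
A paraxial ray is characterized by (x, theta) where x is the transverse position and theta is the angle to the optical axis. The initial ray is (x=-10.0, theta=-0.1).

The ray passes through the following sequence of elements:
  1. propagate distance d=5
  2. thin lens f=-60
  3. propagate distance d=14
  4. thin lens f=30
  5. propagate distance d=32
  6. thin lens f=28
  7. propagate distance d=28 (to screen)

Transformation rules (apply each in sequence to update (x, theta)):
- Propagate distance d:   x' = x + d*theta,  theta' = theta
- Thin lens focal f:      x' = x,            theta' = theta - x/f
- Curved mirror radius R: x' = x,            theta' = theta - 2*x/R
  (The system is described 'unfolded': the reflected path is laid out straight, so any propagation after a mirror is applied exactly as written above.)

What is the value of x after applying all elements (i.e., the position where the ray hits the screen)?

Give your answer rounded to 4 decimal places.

Answer: 5.6933

Derivation:
Initial: x=-10.0000 theta=-0.1000
After 1 (propagate distance d=5): x=-10.5000 theta=-0.1000
After 2 (thin lens f=-60): x=-10.5000 theta=-0.2750
After 3 (propagate distance d=14): x=-14.3500 theta=-0.2750
After 4 (thin lens f=30): x=-14.3500 theta=61/300 (≈0.2033)
After 5 (propagate distance d=32): x=-2353/300 (≈-7.8433) theta=61/300 (≈0.2033)
After 6 (thin lens f=28): x=-2353/300 (≈-7.8433) theta=4061/8400 (≈0.4835)
After 7 (propagate distance d=28 (to screen)): x=427/75 (≈5.6933) theta=4061/8400 (≈0.4835)
Rounded to 4 decimal places: x = 5.6933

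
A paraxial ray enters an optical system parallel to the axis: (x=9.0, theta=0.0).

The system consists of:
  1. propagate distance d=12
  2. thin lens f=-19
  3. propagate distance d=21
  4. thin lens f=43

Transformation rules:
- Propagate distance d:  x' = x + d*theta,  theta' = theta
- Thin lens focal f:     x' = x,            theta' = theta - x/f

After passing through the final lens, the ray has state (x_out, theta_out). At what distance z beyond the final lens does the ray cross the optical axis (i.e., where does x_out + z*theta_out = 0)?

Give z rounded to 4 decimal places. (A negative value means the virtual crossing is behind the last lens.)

Answer: -573.3333

Derivation:
Initial: x=9.0000 theta=0.0000
After 1 (propagate distance d=12): x=9.0000 theta=0.0000
After 2 (thin lens f=-19): x=9.0000 theta=9/19 (≈0.4737)
After 3 (propagate distance d=21): x=360/19 (≈18.9474) theta=9/19 (≈0.4737)
After 4 (thin lens f=43): x=360/19 (≈18.9474) theta=27/817 (≈0.0330)
z_focus = -x_out/theta_out = -(360/19)/(27/817) = -1720/3 ≈ -573.3333
Rounded to 4 decimal places: z = -573.3333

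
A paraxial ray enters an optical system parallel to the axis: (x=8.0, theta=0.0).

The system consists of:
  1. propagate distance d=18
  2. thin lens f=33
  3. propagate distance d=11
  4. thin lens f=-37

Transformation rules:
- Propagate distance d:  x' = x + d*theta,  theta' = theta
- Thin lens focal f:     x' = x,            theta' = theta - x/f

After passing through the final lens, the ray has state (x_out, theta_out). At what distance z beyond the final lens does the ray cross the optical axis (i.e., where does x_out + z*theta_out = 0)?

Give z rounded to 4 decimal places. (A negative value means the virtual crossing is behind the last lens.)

Answer: 54.2667

Derivation:
Initial: x=8.0000 theta=0.0000
After 1 (propagate distance d=18): x=8.0000 theta=0.0000
After 2 (thin lens f=33): x=8.0000 theta=-8/33 (≈-0.2424)
After 3 (propagate distance d=11): x=16/3 (≈5.3333) theta=-8/33 (≈-0.2424)
After 4 (thin lens f=-37): x=16/3 (≈5.3333) theta=-40/407 (≈-0.0983)
z_focus = -x_out/theta_out = -(16/3)/(-40/407) = 814/15 ≈ 54.2667
Rounded to 4 decimal places: z = 54.2667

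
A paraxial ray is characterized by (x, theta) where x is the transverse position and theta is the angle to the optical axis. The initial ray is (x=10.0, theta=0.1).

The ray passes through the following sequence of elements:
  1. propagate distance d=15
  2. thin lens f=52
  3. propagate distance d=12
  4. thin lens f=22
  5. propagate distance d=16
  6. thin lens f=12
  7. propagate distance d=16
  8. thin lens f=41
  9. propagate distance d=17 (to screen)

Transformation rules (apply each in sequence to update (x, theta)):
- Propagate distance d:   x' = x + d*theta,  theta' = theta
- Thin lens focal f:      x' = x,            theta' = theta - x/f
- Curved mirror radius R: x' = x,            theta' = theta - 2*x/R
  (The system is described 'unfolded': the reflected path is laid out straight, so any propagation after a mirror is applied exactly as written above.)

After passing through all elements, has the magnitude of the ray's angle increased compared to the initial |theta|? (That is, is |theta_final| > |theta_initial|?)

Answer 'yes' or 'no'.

Initial: x=10.0000 theta=0.1000
After 1 (propagate distance d=15): x=11.5000 theta=0.1000
After 2 (thin lens f=52): x=11.5000 theta=-63/520 (≈-0.1212)
After 3 (propagate distance d=12): x=653/65 (≈10.0462) theta=-63/520 (≈-0.1212)
After 4 (thin lens f=22): x=653/65 (≈10.0462) theta=-661/1144 (≈-0.5778)
After 5 (propagate distance d=16): x=573/715 (≈0.8014) theta=-661/1144 (≈-0.5778)
After 6 (thin lens f=12): x=573/715 (≈0.8014) theta=-3687/5720 (≈-0.6446)
After 7 (propagate distance d=16): x=-6801/715 (≈-9.5119) theta=-3687/5720 (≈-0.6446)
After 8 (thin lens f=41): x=-6801/715 (≈-9.5119) theta=-7443/18040 (≈-0.4126)
After 9 (propagate distance d=17 (to screen)): x=-3875631/234520 (≈-16.5258) theta=-7443/18040 (≈-0.4126)
|theta_initial|=0.1000 |theta_final|=7443/18040 (≈0.4126) -> increased

Answer: yes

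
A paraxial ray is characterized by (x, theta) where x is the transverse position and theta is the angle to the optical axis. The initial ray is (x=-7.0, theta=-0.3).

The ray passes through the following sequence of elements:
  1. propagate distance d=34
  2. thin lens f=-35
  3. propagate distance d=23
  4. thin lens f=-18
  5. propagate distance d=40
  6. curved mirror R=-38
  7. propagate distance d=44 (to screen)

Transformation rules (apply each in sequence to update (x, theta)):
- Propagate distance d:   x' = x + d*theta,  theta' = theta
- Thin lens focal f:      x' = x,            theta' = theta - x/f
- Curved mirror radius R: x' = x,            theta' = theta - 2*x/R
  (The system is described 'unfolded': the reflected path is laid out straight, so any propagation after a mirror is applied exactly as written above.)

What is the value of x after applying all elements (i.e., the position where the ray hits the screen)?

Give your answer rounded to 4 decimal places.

Answer: -604.5832

Derivation:
Initial: x=-7.0000 theta=-0.3000
After 1 (propagate distance d=34): x=-17.2000 theta=-0.3000
After 2 (thin lens f=-35): x=-17.2000 theta=-277/350 (≈-0.7914)
After 3 (propagate distance d=23): x=-12391/350 (≈-35.4029) theta=-277/350 (≈-0.7914)
After 4 (thin lens f=-18): x=-12391/350 (≈-35.4029) theta=-17377/6300 (≈-2.7583)
After 5 (propagate distance d=40): x=-459059/3150 (≈-145.7330) theta=-17377/6300 (≈-2.7583)
After 6 (curved mirror R=-38): x=-459059/3150 (≈-145.7330) theta=-65699/6300 (≈-10.4284)
After 7 (propagate distance d=44 (to screen)): x=-1904437/3150 (≈-604.5832) theta=-65699/6300 (≈-10.4284)
Rounded to 4 decimal places: x = -604.5832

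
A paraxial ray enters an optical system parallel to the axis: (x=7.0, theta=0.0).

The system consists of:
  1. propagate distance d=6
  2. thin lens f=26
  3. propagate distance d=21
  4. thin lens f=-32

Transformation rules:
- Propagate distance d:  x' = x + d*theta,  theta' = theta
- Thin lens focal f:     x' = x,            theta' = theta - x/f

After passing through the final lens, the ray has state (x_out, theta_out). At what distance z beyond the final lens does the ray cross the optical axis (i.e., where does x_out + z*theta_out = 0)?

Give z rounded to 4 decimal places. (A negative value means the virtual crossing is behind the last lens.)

Answer: 5.9259

Derivation:
Initial: x=7.0000 theta=0.0000
After 1 (propagate distance d=6): x=7.0000 theta=0.0000
After 2 (thin lens f=26): x=7.0000 theta=-7/26 (≈-0.2692)
After 3 (propagate distance d=21): x=35/26 (≈1.3462) theta=-7/26 (≈-0.2692)
After 4 (thin lens f=-32): x=35/26 (≈1.3462) theta=-189/832 (≈-0.2272)
z_focus = -x_out/theta_out = -(35/26)/(-189/832) = 160/27 ≈ 5.9259
Rounded to 4 decimal places: z = 5.9259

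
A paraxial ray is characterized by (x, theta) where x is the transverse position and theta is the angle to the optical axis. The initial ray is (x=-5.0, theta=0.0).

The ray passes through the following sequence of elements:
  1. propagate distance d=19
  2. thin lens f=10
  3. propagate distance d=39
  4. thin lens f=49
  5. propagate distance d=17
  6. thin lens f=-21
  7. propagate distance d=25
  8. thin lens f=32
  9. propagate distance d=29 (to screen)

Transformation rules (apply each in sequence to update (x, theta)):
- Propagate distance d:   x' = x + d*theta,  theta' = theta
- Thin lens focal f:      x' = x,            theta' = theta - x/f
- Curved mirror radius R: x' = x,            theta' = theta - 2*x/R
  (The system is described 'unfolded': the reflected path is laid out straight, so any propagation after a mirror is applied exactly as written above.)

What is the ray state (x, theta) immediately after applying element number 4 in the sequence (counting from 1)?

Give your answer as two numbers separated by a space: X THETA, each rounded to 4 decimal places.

Initial: x=-5.0000 theta=0.0000
After 1 (propagate distance d=19): x=-5.0000 theta=0.0000
After 2 (thin lens f=10): x=-5.0000 theta=0.5000
After 3 (propagate distance d=39): x=14.5000 theta=0.5000
After 4 (thin lens f=49): x=14.5000 theta=10/49 (≈0.2041)
Rounded to 4 decimal places: x = 14.5000, theta = 0.2041

Answer: 14.5000 0.2041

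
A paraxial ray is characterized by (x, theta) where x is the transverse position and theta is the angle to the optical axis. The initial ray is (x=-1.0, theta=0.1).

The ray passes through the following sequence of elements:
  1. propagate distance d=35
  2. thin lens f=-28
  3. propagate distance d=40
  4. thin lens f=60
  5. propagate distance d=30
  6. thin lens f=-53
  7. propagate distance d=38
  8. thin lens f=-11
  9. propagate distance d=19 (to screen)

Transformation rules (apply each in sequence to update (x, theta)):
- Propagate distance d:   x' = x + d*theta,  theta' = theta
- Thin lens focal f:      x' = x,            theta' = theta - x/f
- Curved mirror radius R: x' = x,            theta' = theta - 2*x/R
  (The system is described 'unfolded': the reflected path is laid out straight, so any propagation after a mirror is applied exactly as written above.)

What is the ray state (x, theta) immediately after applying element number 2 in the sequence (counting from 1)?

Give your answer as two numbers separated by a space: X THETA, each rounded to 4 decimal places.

Initial: x=-1.0000 theta=0.1000
After 1 (propagate distance d=35): x=2.5000 theta=0.1000
After 2 (thin lens f=-28): x=2.5000 theta=53/280 (≈0.1893)
Rounded to 4 decimal places: x = 2.5000, theta = 0.1893

Answer: 2.5000 0.1893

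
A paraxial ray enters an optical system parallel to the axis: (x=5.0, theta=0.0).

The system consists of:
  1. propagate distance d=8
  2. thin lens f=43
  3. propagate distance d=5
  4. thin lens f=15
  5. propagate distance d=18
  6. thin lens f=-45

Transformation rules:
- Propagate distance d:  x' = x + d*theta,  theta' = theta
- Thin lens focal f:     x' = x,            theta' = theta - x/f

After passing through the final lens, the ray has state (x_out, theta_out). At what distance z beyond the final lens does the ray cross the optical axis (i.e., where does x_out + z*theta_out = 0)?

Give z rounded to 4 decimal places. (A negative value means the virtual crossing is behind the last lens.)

Answer: -6.2405

Derivation:
Initial: x=5.0000 theta=0.0000
After 1 (propagate distance d=8): x=5.0000 theta=0.0000
After 2 (thin lens f=43): x=5.0000 theta=-5/43 (≈-0.1163)
After 3 (propagate distance d=5): x=190/43 (≈4.4186) theta=-5/43 (≈-0.1163)
After 4 (thin lens f=15): x=190/43 (≈4.4186) theta=-53/129 (≈-0.4109)
After 5 (propagate distance d=18): x=-128/43 (≈-2.9767) theta=-53/129 (≈-0.4109)
After 6 (thin lens f=-45): x=-128/43 (≈-2.9767) theta=-923/1935 (≈-0.4770)
z_focus = -x_out/theta_out = -(-128/43)/(-923/1935) = -5760/923 ≈ -6.2405
Rounded to 4 decimal places: z = -6.2405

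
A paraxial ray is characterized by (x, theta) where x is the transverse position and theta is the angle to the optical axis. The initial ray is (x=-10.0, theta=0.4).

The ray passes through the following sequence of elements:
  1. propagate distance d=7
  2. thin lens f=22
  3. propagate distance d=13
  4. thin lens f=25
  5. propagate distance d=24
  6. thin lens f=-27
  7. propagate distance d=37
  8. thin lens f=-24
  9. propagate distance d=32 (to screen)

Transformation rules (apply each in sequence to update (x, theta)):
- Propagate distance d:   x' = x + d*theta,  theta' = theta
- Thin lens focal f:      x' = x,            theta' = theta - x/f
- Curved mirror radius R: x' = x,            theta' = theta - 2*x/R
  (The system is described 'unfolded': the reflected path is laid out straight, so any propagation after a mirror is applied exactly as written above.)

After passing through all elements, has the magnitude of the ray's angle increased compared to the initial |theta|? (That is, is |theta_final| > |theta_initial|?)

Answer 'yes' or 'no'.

Initial: x=-10.0000 theta=0.4000
After 1 (propagate distance d=7): x=-7.2000 theta=0.4000
After 2 (thin lens f=22): x=-7.2000 theta=8/11 (≈0.7273)
After 3 (propagate distance d=13): x=124/55 (≈2.2545) theta=8/11 (≈0.7273)
After 4 (thin lens f=25): x=124/55 (≈2.2545) theta=876/1375 (≈0.6371)
After 5 (propagate distance d=24): x=24124/1375 (≈17.5447) theta=876/1375 (≈0.6371)
After 6 (thin lens f=-27): x=24124/1375 (≈17.5447) theta=47776/37125 (≈1.2869)
After 7 (propagate distance d=37): x=483812/7425 (≈65.1599) theta=47776/37125 (≈1.2869)
After 8 (thin lens f=-24): x=483812/7425 (≈65.1599) theta=891421/222750 (≈4.0019)
After 9 (propagate distance d=32 (to screen)): x=1956356/10125 (≈193.2203) theta=891421/222750 (≈4.0019)
|theta_initial|=0.4000 |theta_final|=891421/222750 (≈4.0019) -> increased

Answer: yes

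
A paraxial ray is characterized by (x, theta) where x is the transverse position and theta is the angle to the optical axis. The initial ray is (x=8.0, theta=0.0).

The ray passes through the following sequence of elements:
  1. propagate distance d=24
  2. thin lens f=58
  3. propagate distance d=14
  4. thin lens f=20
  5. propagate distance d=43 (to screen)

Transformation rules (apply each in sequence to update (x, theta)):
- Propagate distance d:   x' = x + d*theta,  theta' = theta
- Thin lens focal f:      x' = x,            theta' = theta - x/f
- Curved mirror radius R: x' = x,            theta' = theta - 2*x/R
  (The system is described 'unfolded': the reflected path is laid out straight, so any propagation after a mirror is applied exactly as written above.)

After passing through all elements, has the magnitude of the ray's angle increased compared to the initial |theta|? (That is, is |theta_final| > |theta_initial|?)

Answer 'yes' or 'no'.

Initial: x=8.0000 theta=0.0000
After 1 (propagate distance d=24): x=8.0000 theta=0.0000
After 2 (thin lens f=58): x=8.0000 theta=-4/29 (≈-0.1379)
After 3 (propagate distance d=14): x=176/29 (≈6.0690) theta=-4/29 (≈-0.1379)
After 4 (thin lens f=20): x=176/29 (≈6.0690) theta=-64/145 (≈-0.4414)
After 5 (propagate distance d=43 (to screen)): x=-1872/145 (≈-12.9103) theta=-64/145 (≈-0.4414)
|theta_initial|=0.0000 |theta_final|=64/145 (≈0.4414) -> increased

Answer: yes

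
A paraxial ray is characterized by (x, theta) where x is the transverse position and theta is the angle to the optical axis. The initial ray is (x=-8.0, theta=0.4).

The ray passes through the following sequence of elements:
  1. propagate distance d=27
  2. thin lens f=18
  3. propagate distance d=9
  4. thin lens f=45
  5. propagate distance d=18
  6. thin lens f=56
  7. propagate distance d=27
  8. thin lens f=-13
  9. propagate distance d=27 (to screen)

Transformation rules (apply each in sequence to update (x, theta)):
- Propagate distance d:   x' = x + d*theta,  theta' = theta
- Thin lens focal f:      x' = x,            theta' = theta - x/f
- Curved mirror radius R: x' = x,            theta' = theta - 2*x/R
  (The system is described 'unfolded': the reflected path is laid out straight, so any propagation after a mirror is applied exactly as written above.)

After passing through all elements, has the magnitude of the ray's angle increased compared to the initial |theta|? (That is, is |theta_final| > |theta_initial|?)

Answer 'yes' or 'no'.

Initial: x=-8.0000 theta=0.4000
After 1 (propagate distance d=27): x=2.8000 theta=0.4000
After 2 (thin lens f=18): x=2.8000 theta=11/45 (≈0.2444)
After 3 (propagate distance d=9): x=5.0000 theta=11/45 (≈0.2444)
After 4 (thin lens f=45): x=5.0000 theta=2/15 (≈0.1333)
After 5 (propagate distance d=18): x=7.4000 theta=2/15 (≈0.1333)
After 6 (thin lens f=56): x=7.4000 theta=1/840 (≈0.0012)
After 7 (propagate distance d=27): x=2081/280 (≈7.4321) theta=1/840 (≈0.0012)
After 8 (thin lens f=-13): x=2081/280 (≈7.4321) theta=782/1365 (≈0.5729)
After 9 (propagate distance d=27 (to screen)): x=83357/3640 (≈22.9003) theta=782/1365 (≈0.5729)
|theta_initial|=0.4000 |theta_final|=782/1365 (≈0.5729) -> increased

Answer: yes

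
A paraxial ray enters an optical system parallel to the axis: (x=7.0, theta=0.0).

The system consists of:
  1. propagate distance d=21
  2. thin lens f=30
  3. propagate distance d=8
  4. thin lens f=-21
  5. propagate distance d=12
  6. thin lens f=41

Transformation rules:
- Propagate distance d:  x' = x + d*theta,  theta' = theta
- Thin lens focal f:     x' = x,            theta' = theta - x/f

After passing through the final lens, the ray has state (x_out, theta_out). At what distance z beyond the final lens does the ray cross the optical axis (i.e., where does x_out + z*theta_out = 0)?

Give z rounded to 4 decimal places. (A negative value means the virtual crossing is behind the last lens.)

Initial: x=7.0000 theta=0.0000
After 1 (propagate distance d=21): x=7.0000 theta=0.0000
After 2 (thin lens f=30): x=7.0000 theta=-7/30 (≈-0.2333)
After 3 (propagate distance d=8): x=77/15 (≈5.1333) theta=-7/30 (≈-0.2333)
After 4 (thin lens f=-21): x=77/15 (≈5.1333) theta=1/90 (≈0.0111)
After 5 (propagate distance d=12): x=79/15 (≈5.2667) theta=1/90 (≈0.0111)
After 6 (thin lens f=41): x=79/15 (≈5.2667) theta=-433/3690 (≈-0.1173)
z_focus = -x_out/theta_out = -(79/15)/(-433/3690) = 19434/433 ≈ 44.8822
Rounded to 4 decimal places: z = 44.8822

Answer: 44.8822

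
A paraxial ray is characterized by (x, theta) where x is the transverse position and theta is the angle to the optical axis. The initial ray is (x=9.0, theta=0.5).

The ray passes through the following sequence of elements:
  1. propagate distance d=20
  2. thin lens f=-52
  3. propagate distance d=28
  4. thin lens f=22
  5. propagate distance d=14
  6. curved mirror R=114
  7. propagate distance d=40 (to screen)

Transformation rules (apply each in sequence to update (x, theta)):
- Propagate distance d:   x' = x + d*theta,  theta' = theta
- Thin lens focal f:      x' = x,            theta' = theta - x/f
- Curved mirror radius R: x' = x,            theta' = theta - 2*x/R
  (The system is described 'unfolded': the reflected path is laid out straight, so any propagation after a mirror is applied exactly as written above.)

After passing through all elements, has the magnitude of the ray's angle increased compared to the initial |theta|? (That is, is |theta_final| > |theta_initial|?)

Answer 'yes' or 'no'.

Answer: yes

Derivation:
Initial: x=9.0000 theta=0.5000
After 1 (propagate distance d=20): x=19.0000 theta=0.5000
After 2 (thin lens f=-52): x=19.0000 theta=45/52 (≈0.8654)
After 3 (propagate distance d=28): x=562/13 (≈43.2308) theta=45/52 (≈0.8654)
After 4 (thin lens f=22): x=562/13 (≈43.2308) theta=-629/572 (≈-1.0997)
After 5 (propagate distance d=14): x=7961/286 (≈27.8357) theta=-629/572 (≈-1.0997)
After 6 (curved mirror R=114): x=7961/286 (≈27.8357) theta=-2725/1716 (≈-1.5880)
After 7 (propagate distance d=40 (to screen)): x=-30617/858 (≈-35.6841) theta=-2725/1716 (≈-1.5880)
|theta_initial|=0.5000 |theta_final|=2725/1716 (≈1.5880) -> increased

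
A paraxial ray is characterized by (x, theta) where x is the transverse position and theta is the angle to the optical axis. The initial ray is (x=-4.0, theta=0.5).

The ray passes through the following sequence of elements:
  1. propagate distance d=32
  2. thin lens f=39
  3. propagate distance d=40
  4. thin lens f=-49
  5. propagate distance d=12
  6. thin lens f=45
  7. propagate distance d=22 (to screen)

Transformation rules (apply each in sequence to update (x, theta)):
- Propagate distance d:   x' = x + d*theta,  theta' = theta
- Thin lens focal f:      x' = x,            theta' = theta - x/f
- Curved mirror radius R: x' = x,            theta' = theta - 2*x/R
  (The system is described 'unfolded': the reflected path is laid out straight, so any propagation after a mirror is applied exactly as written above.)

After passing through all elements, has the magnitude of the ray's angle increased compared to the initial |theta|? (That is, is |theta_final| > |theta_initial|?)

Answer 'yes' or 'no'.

Answer: no

Derivation:
Initial: x=-4.0000 theta=0.5000
After 1 (propagate distance d=32): x=12.0000 theta=0.5000
After 2 (thin lens f=39): x=12.0000 theta=5/26 (≈0.1923)
After 3 (propagate distance d=40): x=256/13 (≈19.6923) theta=5/26 (≈0.1923)
After 4 (thin lens f=-49): x=256/13 (≈19.6923) theta=757/1274 (≈0.5942)
After 5 (propagate distance d=12): x=17086/637 (≈26.8226) theta=757/1274 (≈0.5942)
After 6 (thin lens f=45): x=17086/637 (≈26.8226) theta=-107/57330 (≈-0.0019)
After 7 (propagate distance d=22 (to screen)): x=767693/28665 (≈26.7815) theta=-107/57330 (≈-0.0019)
|theta_initial|=0.5000 |theta_final|=107/57330 (≈0.0019) -> not increased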